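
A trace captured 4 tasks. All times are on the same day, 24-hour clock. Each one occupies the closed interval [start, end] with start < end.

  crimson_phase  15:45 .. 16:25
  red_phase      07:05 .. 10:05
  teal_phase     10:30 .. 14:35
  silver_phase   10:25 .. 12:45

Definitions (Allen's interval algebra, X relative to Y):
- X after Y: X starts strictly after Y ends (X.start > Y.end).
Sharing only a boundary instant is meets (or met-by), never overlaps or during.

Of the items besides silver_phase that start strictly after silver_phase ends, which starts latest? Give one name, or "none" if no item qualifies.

crimson_phase

Target silver_phase = [10:25, 12:45].
crimson_phase [15:45, 16:25] → after → candidate.
red_phase [07:05, 10:05] → before → excluded.
teal_phase [10:30, 14:35] → overlapped-by → excluded.
Among candidates, latest start is 15:45 → crimson_phase.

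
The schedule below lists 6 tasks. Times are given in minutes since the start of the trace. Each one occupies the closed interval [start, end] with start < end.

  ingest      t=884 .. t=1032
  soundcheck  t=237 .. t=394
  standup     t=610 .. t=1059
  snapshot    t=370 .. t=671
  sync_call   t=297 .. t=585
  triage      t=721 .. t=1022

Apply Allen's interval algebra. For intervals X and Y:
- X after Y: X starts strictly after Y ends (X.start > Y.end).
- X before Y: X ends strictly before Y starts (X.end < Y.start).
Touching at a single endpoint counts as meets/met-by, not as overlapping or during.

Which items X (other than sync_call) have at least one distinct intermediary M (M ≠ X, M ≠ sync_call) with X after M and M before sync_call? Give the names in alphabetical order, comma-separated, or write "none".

none

Target sync_call = [t=297, t=585].
Intermediaries M with M before sync_call: none.
Union: none.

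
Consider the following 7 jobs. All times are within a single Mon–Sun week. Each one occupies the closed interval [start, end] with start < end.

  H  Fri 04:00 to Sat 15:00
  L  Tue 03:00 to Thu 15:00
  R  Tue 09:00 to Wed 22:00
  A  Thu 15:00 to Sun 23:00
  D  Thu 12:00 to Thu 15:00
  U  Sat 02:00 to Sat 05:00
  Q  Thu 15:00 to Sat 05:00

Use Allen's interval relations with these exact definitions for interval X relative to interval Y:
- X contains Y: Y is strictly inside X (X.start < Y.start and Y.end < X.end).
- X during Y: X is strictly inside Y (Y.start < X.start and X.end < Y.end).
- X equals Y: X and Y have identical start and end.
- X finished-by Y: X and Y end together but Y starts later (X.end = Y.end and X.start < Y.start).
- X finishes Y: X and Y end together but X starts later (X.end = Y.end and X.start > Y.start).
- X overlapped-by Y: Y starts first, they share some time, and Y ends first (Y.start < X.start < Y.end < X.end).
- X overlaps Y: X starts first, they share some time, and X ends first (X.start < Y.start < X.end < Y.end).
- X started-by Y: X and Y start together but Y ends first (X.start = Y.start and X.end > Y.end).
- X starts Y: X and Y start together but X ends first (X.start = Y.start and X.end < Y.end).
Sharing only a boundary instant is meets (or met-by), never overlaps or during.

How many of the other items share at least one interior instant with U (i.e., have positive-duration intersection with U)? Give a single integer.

Target U = [Sat 02:00, Sat 05:00].
A [Thu 15:00, Sun 23:00] → contains → counts.
D [Thu 12:00, Thu 15:00] → before → no.
H [Fri 04:00, Sat 15:00] → contains → counts.
L [Tue 03:00, Thu 15:00] → before → no.
Q [Thu 15:00, Sat 05:00] → finished-by → counts.
R [Tue 09:00, Wed 22:00] → before → no.
Total: 3.

3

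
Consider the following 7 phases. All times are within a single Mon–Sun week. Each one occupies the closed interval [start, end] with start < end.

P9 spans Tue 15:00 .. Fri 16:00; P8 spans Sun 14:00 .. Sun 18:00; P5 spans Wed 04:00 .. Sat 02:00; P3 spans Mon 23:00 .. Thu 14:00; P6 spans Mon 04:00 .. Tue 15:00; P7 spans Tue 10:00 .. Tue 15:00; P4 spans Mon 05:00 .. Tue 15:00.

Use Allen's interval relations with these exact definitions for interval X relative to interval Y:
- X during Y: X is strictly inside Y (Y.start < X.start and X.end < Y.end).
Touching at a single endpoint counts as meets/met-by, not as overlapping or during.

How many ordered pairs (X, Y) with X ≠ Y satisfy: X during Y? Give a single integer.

Checking all 42 ordered pairs for relation 'during'; matching pairs in alphabetical order:
(P7, P3): P7 during P3 ✓
Count: 1.

1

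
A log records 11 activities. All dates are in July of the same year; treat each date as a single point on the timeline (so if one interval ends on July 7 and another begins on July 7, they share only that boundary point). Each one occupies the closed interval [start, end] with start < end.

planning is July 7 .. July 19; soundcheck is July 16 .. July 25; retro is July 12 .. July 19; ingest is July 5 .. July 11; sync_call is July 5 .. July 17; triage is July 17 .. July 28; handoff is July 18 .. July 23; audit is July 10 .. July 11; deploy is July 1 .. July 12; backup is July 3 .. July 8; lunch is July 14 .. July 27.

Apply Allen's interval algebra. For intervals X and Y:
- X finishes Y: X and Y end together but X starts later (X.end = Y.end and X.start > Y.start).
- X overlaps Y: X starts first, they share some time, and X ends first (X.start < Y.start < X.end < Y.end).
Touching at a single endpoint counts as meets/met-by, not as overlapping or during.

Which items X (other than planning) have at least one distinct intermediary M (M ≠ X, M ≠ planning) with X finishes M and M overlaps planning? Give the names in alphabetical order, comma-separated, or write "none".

audit

Target planning = [July 7, July 19].
Intermediaries M with M overlaps planning: backup, deploy, ingest, sync_call.
Via backup — items with X finishes backup: none.
Via deploy — items with X finishes deploy: none.
Via ingest — items with X finishes ingest: audit.
Via sync_call — items with X finishes sync_call: none.
Union: audit.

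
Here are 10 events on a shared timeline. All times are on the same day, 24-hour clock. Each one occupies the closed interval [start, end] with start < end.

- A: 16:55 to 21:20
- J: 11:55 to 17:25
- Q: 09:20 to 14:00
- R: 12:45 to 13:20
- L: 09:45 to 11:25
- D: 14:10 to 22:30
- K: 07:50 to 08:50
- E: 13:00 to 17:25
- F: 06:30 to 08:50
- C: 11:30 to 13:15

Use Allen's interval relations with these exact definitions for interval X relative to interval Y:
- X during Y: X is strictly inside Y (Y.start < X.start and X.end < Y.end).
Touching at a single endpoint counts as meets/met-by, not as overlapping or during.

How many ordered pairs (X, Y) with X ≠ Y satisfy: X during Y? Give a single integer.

Checking all 90 ordered pairs for relation 'during'; matching pairs in alphabetical order:
(A, D): A during D ✓
(C, Q): C during Q ✓
(L, Q): L during Q ✓
(R, J): R during J ✓
(R, Q): R during Q ✓
Count: 5.

5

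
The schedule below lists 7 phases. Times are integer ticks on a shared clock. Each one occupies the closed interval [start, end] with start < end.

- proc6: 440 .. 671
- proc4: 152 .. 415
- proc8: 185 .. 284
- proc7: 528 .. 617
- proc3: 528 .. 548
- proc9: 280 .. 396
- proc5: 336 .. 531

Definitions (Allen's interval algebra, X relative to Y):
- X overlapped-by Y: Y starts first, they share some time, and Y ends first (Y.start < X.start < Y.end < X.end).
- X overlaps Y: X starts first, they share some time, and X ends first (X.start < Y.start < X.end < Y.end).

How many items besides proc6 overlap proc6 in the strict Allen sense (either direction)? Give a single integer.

1

Target proc6 = [440, 671].
proc3 [528, 548] → during → no.
proc4 [152, 415] → before → no.
proc5 [336, 531] → overlaps → counts.
proc7 [528, 617] → during → no.
proc8 [185, 284] → before → no.
proc9 [280, 396] → before → no.
Total: 1.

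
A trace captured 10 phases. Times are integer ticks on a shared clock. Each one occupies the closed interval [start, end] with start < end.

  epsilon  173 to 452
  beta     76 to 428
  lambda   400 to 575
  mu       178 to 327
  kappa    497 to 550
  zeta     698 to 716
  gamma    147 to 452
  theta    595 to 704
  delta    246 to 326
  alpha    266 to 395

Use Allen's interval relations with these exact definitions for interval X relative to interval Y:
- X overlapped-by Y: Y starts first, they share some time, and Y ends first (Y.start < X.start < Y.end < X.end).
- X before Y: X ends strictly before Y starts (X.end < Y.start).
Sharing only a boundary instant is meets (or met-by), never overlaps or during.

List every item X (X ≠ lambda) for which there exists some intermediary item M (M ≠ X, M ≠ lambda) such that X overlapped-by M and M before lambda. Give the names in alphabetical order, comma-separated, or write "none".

Target lambda = [400, 575].
Intermediaries M with M before lambda: alpha, delta, mu.
Via alpha — items with X overlapped-by alpha: none.
Via delta — items with X overlapped-by delta: alpha.
Via mu — items with X overlapped-by mu: alpha.
Union: alpha.

alpha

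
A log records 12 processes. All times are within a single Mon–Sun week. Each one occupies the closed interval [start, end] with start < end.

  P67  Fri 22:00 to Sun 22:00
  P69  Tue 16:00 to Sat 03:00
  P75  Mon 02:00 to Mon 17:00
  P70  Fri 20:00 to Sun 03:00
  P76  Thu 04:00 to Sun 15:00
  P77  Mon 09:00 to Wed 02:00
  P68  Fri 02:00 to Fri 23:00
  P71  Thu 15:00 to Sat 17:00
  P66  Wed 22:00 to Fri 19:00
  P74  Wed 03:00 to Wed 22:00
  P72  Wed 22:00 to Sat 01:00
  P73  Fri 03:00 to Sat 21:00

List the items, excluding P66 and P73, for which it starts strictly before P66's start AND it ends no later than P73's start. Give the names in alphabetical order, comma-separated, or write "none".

P74, P75, P77

Conditions: its start is strictly before P66's start (X.start < Wed 22:00) AND its end is no later than P73's start (X.end <= Fri 03:00).
P67: start Fri 22:00 < Wed 22:00? ✗; end Sun 22:00 <= Fri 03:00? ✗ → no.
P68: start Fri 02:00 < Wed 22:00? ✗; end Fri 23:00 <= Fri 03:00? ✗ → no.
P69: start Tue 16:00 < Wed 22:00? ✓; end Sat 03:00 <= Fri 03:00? ✗ → no.
P70: start Fri 20:00 < Wed 22:00? ✗; end Sun 03:00 <= Fri 03:00? ✗ → no.
P71: start Thu 15:00 < Wed 22:00? ✗; end Sat 17:00 <= Fri 03:00? ✗ → no.
P72: start Wed 22:00 < Wed 22:00? ✗; end Sat 01:00 <= Fri 03:00? ✗ → no.
P74: start Wed 03:00 < Wed 22:00? ✓; end Wed 22:00 <= Fri 03:00? ✓ → yes.
P75: start Mon 02:00 < Wed 22:00? ✓; end Mon 17:00 <= Fri 03:00? ✓ → yes.
P76: start Thu 04:00 < Wed 22:00? ✗; end Sun 15:00 <= Fri 03:00? ✗ → no.
P77: start Mon 09:00 < Wed 22:00? ✓; end Wed 02:00 <= Fri 03:00? ✓ → yes.
Result: P74, P75, P77.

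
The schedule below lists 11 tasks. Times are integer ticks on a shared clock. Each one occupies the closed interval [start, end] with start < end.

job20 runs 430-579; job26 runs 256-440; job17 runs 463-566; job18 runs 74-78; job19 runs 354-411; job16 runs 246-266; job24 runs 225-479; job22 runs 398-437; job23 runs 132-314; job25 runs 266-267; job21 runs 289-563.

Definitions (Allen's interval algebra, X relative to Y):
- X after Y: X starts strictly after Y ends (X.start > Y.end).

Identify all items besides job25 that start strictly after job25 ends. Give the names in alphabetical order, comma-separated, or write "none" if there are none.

Target job25 = [266, 267].
job16 [246, 266] → meets → no.
job17 [463, 566] → after → yes.
job18 [74, 78] → before → no.
job19 [354, 411] → after → yes.
job20 [430, 579] → after → yes.
job21 [289, 563] → after → yes.
job22 [398, 437] → after → yes.
job23 [132, 314] → contains → no.
job24 [225, 479] → contains → no.
job26 [256, 440] → contains → no.
Result: job17, job19, job20, job21, job22.

job17, job19, job20, job21, job22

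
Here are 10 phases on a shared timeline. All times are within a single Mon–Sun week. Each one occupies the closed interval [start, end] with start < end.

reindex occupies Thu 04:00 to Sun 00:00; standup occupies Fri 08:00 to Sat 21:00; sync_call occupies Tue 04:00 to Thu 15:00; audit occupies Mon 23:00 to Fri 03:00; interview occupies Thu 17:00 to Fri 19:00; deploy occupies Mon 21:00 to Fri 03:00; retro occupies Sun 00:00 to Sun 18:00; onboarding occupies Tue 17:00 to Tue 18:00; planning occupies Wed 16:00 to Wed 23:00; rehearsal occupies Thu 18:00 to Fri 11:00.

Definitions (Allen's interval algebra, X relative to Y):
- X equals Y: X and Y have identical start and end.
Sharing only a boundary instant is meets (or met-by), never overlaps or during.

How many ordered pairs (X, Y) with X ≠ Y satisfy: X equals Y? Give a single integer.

0

Checking all 90 ordered pairs for relation 'equals'; matching pairs in alphabetical order:
No pair satisfies it.
Count: 0.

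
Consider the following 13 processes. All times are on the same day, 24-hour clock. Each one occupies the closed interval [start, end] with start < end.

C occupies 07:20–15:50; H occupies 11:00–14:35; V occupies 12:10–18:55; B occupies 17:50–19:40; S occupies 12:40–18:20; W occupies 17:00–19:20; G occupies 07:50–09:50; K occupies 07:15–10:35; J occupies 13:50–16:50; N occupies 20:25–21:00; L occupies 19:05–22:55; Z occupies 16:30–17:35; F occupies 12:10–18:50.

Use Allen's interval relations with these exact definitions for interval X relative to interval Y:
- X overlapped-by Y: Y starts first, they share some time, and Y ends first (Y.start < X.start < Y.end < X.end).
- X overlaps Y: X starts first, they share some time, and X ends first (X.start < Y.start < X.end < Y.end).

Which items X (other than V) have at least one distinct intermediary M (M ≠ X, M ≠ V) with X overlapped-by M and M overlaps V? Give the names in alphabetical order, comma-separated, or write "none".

Target V = [12:10, 18:55].
Intermediaries M with M overlaps V: C, H.
Via C — items with X overlapped-by C: F, J, S.
Via H — items with X overlapped-by H: F, J, S.
Union: F, J, S.

F, J, S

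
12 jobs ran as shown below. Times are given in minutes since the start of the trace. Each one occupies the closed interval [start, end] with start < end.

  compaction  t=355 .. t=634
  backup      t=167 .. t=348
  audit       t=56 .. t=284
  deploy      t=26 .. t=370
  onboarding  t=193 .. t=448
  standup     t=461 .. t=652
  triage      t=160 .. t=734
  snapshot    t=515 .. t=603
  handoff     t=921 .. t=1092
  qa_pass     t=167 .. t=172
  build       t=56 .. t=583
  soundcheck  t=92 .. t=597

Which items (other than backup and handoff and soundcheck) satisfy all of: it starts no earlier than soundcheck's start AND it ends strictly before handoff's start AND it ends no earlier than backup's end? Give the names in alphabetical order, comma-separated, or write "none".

Conditions: its start is no earlier than soundcheck's start (X.start >= t=92) AND its end is strictly before handoff's start (X.end < t=921) AND its end is no earlier than backup's end (X.end >= t=348).
audit: start t=56 >= t=92? ✗; end t=284 < t=921? ✓; end t=284 >= t=348? ✗ → no.
build: start t=56 >= t=92? ✗; end t=583 < t=921? ✓; end t=583 >= t=348? ✓ → no.
compaction: start t=355 >= t=92? ✓; end t=634 < t=921? ✓; end t=634 >= t=348? ✓ → yes.
deploy: start t=26 >= t=92? ✗; end t=370 < t=921? ✓; end t=370 >= t=348? ✓ → no.
onboarding: start t=193 >= t=92? ✓; end t=448 < t=921? ✓; end t=448 >= t=348? ✓ → yes.
qa_pass: start t=167 >= t=92? ✓; end t=172 < t=921? ✓; end t=172 >= t=348? ✗ → no.
snapshot: start t=515 >= t=92? ✓; end t=603 < t=921? ✓; end t=603 >= t=348? ✓ → yes.
standup: start t=461 >= t=92? ✓; end t=652 < t=921? ✓; end t=652 >= t=348? ✓ → yes.
triage: start t=160 >= t=92? ✓; end t=734 < t=921? ✓; end t=734 >= t=348? ✓ → yes.
Result: compaction, onboarding, snapshot, standup, triage.

compaction, onboarding, snapshot, standup, triage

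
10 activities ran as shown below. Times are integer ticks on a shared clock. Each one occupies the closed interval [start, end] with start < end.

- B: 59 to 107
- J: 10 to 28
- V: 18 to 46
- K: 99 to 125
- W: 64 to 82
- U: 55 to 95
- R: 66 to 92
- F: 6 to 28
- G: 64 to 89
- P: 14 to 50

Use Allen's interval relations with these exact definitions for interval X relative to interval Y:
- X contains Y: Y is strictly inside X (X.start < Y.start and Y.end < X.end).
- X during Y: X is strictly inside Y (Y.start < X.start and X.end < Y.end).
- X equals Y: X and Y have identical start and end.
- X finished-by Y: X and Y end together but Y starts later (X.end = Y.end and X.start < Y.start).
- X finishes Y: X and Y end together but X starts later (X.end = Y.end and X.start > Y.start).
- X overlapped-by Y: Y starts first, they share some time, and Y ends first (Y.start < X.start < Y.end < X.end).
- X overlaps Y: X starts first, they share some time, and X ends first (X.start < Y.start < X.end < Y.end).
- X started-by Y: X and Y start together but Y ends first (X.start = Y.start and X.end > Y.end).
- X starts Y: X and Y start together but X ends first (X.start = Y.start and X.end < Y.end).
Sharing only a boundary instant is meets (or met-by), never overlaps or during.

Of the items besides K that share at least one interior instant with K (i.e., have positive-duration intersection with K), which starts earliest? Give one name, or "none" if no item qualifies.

B

Target K = [99, 125].
B [59, 107] → overlaps → candidate.
F [6, 28] → before → excluded.
G [64, 89] → before → excluded.
J [10, 28] → before → excluded.
P [14, 50] → before → excluded.
R [66, 92] → before → excluded.
U [55, 95] → before → excluded.
V [18, 46] → before → excluded.
W [64, 82] → before → excluded.
Among candidates, earliest start is 59 → B.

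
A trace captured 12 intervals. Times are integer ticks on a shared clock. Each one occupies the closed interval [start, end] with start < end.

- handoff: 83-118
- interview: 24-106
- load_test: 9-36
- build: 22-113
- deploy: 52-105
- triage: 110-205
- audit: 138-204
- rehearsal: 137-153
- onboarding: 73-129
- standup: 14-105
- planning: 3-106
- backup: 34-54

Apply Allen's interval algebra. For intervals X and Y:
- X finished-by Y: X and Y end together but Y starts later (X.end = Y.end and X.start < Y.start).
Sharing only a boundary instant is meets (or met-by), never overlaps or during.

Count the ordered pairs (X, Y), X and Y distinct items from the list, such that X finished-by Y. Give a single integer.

2

Checking all 132 ordered pairs for relation 'finished-by'; matching pairs in alphabetical order:
(planning, interview): planning finished-by interview ✓
(standup, deploy): standup finished-by deploy ✓
Count: 2.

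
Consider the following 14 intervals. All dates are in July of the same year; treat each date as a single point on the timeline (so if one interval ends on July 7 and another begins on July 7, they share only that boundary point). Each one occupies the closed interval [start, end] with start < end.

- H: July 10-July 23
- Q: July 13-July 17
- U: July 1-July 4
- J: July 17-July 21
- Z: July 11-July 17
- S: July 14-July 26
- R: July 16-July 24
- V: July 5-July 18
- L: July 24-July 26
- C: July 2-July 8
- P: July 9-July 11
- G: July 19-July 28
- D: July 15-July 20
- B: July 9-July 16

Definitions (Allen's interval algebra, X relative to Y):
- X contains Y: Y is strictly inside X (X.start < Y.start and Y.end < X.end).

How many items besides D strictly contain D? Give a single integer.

2

Target D = [July 15, July 20].
B [July 9, July 16] → overlaps → no.
C [July 2, July 8] → before → no.
G [July 19, July 28] → overlapped-by → no.
H [July 10, July 23] → contains → counts.
J [July 17, July 21] → overlapped-by → no.
L [July 24, July 26] → after → no.
P [July 9, July 11] → before → no.
Q [July 13, July 17] → overlaps → no.
R [July 16, July 24] → overlapped-by → no.
S [July 14, July 26] → contains → counts.
U [July 1, July 4] → before → no.
V [July 5, July 18] → overlaps → no.
Z [July 11, July 17] → overlaps → no.
Total: 2.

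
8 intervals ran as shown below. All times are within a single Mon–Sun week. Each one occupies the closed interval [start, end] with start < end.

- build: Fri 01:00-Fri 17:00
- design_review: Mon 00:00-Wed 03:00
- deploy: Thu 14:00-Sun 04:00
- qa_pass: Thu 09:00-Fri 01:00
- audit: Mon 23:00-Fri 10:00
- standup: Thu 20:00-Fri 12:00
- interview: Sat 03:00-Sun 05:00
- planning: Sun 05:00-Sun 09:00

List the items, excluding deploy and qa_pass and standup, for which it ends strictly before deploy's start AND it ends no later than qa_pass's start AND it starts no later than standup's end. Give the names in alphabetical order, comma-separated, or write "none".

Conditions: its end is strictly before deploy's start (X.end < Thu 14:00) AND its end is no later than qa_pass's start (X.end <= Thu 09:00) AND its start is no later than standup's end (X.start <= Fri 12:00).
audit: end Fri 10:00 < Thu 14:00? ✗; end Fri 10:00 <= Thu 09:00? ✗; start Mon 23:00 <= Fri 12:00? ✓ → no.
build: end Fri 17:00 < Thu 14:00? ✗; end Fri 17:00 <= Thu 09:00? ✗; start Fri 01:00 <= Fri 12:00? ✓ → no.
design_review: end Wed 03:00 < Thu 14:00? ✓; end Wed 03:00 <= Thu 09:00? ✓; start Mon 00:00 <= Fri 12:00? ✓ → yes.
interview: end Sun 05:00 < Thu 14:00? ✗; end Sun 05:00 <= Thu 09:00? ✗; start Sat 03:00 <= Fri 12:00? ✗ → no.
planning: end Sun 09:00 < Thu 14:00? ✗; end Sun 09:00 <= Thu 09:00? ✗; start Sun 05:00 <= Fri 12:00? ✗ → no.
Result: design_review.

design_review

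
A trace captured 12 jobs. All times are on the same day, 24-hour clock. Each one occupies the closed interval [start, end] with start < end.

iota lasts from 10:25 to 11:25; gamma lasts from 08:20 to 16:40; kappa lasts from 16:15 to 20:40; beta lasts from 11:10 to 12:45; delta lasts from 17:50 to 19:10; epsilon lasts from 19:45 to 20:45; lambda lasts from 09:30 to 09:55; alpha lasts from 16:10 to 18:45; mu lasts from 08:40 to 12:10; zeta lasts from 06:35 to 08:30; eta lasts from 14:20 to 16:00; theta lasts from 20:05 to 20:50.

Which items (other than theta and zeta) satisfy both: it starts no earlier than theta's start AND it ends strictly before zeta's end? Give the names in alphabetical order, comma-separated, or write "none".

Conditions: its start is no earlier than theta's start (X.start >= 20:05) AND its end is strictly before zeta's end (X.end < 08:30).
alpha: start 16:10 >= 20:05? ✗; end 18:45 < 08:30? ✗ → no.
beta: start 11:10 >= 20:05? ✗; end 12:45 < 08:30? ✗ → no.
delta: start 17:50 >= 20:05? ✗; end 19:10 < 08:30? ✗ → no.
epsilon: start 19:45 >= 20:05? ✗; end 20:45 < 08:30? ✗ → no.
eta: start 14:20 >= 20:05? ✗; end 16:00 < 08:30? ✗ → no.
gamma: start 08:20 >= 20:05? ✗; end 16:40 < 08:30? ✗ → no.
iota: start 10:25 >= 20:05? ✗; end 11:25 < 08:30? ✗ → no.
kappa: start 16:15 >= 20:05? ✗; end 20:40 < 08:30? ✗ → no.
lambda: start 09:30 >= 20:05? ✗; end 09:55 < 08:30? ✗ → no.
mu: start 08:40 >= 20:05? ✗; end 12:10 < 08:30? ✗ → no.
Result: none.

none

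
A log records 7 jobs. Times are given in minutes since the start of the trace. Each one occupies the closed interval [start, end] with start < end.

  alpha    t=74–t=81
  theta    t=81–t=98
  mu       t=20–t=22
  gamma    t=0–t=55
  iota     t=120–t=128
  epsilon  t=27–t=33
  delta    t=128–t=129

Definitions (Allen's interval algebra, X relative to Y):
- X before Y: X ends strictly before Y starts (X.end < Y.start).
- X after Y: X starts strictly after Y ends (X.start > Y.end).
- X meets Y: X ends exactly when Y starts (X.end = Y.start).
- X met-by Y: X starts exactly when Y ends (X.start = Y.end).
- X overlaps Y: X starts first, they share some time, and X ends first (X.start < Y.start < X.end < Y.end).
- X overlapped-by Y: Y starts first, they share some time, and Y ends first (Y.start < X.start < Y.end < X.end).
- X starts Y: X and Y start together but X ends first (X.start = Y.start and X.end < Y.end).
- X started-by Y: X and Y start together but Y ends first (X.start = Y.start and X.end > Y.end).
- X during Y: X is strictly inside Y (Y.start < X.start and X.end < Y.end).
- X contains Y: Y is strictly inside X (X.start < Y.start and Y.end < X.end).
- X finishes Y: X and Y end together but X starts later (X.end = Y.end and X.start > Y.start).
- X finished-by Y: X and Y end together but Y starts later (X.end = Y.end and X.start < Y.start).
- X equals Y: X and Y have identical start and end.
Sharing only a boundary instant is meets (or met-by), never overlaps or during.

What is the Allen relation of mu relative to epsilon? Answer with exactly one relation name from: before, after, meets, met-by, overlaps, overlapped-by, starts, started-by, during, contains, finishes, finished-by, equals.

before

mu = [t=20, t=22]; epsilon = [t=27, t=33].
Compare endpoints: mu.start < epsilon.start, mu.start < epsilon.end, mu.end < epsilon.start, mu.end < epsilon.end.
That pattern is 'before'.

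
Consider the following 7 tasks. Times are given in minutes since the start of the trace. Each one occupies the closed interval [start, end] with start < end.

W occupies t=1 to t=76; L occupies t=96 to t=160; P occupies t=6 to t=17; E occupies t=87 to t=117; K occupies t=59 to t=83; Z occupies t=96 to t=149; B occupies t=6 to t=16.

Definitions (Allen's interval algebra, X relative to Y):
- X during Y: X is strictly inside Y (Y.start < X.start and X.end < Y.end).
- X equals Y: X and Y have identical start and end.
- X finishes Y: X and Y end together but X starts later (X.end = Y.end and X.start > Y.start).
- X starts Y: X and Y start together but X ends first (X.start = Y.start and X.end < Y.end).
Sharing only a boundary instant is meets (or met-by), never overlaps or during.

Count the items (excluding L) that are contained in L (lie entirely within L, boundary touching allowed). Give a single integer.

Target L = [t=96, t=160].
B [t=6, t=16] → before → no.
E [t=87, t=117] → overlaps → no.
K [t=59, t=83] → before → no.
P [t=6, t=17] → before → no.
W [t=1, t=76] → before → no.
Z [t=96, t=149] → starts → counts.
Total: 1.

1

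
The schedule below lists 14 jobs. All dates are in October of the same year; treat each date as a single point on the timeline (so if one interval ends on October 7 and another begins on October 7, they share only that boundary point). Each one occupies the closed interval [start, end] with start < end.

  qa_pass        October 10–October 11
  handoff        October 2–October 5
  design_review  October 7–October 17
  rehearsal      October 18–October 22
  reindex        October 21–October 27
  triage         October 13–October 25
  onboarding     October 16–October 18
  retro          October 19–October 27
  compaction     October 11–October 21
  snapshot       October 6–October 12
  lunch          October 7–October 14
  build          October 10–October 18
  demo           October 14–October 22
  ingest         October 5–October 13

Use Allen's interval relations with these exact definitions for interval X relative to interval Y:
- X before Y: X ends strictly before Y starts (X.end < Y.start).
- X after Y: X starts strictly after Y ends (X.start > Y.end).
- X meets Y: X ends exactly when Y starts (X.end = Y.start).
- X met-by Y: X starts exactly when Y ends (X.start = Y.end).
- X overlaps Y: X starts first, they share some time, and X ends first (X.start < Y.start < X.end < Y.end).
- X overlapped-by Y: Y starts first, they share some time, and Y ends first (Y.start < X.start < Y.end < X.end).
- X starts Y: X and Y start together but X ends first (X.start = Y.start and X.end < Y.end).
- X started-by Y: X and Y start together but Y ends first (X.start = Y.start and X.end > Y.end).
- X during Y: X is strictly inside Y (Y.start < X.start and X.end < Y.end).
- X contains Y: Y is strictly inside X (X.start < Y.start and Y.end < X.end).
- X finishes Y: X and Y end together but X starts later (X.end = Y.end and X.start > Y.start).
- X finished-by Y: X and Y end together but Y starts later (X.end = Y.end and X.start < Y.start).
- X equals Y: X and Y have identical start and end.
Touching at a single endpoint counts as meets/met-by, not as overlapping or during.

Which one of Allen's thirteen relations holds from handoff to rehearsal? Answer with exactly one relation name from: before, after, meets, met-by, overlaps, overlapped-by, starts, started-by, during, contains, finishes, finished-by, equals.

handoff = [October 2, October 5]; rehearsal = [October 18, October 22].
Compare endpoints: handoff.start < rehearsal.start, handoff.start < rehearsal.end, handoff.end < rehearsal.start, handoff.end < rehearsal.end.
That pattern is 'before'.

before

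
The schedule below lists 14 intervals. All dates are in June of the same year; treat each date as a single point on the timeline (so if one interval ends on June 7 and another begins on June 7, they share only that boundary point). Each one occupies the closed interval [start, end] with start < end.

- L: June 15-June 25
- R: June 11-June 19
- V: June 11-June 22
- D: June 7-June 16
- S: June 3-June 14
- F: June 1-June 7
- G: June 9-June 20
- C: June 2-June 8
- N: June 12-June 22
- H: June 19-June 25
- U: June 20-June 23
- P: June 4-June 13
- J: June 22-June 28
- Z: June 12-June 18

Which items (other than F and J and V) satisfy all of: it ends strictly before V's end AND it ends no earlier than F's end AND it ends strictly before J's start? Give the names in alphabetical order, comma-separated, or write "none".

C, D, G, P, R, S, Z

Conditions: its end is strictly before V's end (X.end < June 22) AND its end is no earlier than F's end (X.end >= June 7) AND its end is strictly before J's start (X.end < June 22).
C: end June 8 < June 22? ✓; end June 8 >= June 7? ✓; end June 8 < June 22? ✓ → yes.
D: end June 16 < June 22? ✓; end June 16 >= June 7? ✓; end June 16 < June 22? ✓ → yes.
G: end June 20 < June 22? ✓; end June 20 >= June 7? ✓; end June 20 < June 22? ✓ → yes.
H: end June 25 < June 22? ✗; end June 25 >= June 7? ✓; end June 25 < June 22? ✗ → no.
L: end June 25 < June 22? ✗; end June 25 >= June 7? ✓; end June 25 < June 22? ✗ → no.
N: end June 22 < June 22? ✗; end June 22 >= June 7? ✓; end June 22 < June 22? ✗ → no.
P: end June 13 < June 22? ✓; end June 13 >= June 7? ✓; end June 13 < June 22? ✓ → yes.
R: end June 19 < June 22? ✓; end June 19 >= June 7? ✓; end June 19 < June 22? ✓ → yes.
S: end June 14 < June 22? ✓; end June 14 >= June 7? ✓; end June 14 < June 22? ✓ → yes.
U: end June 23 < June 22? ✗; end June 23 >= June 7? ✓; end June 23 < June 22? ✗ → no.
Z: end June 18 < June 22? ✓; end June 18 >= June 7? ✓; end June 18 < June 22? ✓ → yes.
Result: C, D, G, P, R, S, Z.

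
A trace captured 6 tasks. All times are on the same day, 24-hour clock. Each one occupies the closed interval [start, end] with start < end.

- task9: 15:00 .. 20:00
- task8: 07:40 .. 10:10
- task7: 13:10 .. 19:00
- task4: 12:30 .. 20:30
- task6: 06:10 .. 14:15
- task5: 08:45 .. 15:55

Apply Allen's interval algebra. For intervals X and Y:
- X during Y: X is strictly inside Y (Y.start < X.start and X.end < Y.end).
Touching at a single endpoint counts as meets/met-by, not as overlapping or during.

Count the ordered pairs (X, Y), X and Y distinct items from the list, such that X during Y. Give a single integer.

Checking all 30 ordered pairs for relation 'during'; matching pairs in alphabetical order:
(task7, task4): task7 during task4 ✓
(task8, task6): task8 during task6 ✓
(task9, task4): task9 during task4 ✓
Count: 3.

3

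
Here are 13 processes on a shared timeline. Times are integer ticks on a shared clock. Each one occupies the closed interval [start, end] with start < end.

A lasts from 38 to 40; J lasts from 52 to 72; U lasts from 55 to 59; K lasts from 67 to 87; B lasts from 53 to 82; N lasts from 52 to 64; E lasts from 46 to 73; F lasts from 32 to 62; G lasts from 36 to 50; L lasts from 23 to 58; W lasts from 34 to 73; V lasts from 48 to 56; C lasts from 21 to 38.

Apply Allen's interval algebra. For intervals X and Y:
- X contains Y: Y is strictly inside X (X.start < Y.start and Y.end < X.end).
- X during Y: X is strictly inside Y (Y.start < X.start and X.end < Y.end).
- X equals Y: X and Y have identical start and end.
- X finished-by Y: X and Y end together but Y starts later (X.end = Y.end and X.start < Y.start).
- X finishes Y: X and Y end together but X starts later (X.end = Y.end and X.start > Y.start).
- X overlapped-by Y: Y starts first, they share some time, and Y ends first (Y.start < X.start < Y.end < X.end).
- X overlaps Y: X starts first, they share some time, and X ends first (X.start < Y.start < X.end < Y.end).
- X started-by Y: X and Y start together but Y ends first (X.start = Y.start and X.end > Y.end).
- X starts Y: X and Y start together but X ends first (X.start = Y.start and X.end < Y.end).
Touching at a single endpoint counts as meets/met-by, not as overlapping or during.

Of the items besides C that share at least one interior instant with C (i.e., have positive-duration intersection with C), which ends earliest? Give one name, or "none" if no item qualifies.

G

Target C = [21, 38].
A [38, 40] → met-by → excluded.
B [53, 82] → after → excluded.
E [46, 73] → after → excluded.
F [32, 62] → overlapped-by → candidate.
G [36, 50] → overlapped-by → candidate.
J [52, 72] → after → excluded.
K [67, 87] → after → excluded.
L [23, 58] → overlapped-by → candidate.
N [52, 64] → after → excluded.
U [55, 59] → after → excluded.
V [48, 56] → after → excluded.
W [34, 73] → overlapped-by → candidate.
Among candidates, earliest end is 50 → G.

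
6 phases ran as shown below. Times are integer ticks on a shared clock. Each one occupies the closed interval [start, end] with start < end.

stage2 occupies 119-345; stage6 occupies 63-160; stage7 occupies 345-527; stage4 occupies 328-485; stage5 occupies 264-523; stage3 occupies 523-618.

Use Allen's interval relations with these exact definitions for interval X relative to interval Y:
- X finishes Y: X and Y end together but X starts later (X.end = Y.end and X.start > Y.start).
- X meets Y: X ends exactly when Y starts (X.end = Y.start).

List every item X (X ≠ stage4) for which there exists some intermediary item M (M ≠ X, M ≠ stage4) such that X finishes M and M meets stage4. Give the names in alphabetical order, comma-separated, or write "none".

none

Target stage4 = [328, 485].
Intermediaries M with M meets stage4: none.
Union: none.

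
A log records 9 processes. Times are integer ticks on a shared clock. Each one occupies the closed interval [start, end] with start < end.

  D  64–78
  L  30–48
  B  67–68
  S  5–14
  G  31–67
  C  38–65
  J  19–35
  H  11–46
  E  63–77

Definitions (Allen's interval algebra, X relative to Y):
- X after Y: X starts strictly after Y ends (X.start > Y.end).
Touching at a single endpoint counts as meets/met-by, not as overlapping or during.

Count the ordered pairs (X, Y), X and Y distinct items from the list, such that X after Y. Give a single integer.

18

Checking all 72 ordered pairs for relation 'after'; matching pairs in alphabetical order:
(B, C): B after C ✓
(B, H): B after H ✓
(B, J): B after J ✓
(B, L): B after L ✓
(B, S): B after S ✓
(C, J): C after J ✓
(C, S): C after S ✓
(D, H): D after H ✓
(D, J): D after J ✓
(D, L): D after L ✓
(D, S): D after S ✓
(E, H): E after H ✓
(E, J): E after J ✓
(E, L): E after L ✓
(E, S): E after S ✓
(G, S): G after S ✓
(J, S): J after S ✓
(L, S): L after S ✓
Count: 18.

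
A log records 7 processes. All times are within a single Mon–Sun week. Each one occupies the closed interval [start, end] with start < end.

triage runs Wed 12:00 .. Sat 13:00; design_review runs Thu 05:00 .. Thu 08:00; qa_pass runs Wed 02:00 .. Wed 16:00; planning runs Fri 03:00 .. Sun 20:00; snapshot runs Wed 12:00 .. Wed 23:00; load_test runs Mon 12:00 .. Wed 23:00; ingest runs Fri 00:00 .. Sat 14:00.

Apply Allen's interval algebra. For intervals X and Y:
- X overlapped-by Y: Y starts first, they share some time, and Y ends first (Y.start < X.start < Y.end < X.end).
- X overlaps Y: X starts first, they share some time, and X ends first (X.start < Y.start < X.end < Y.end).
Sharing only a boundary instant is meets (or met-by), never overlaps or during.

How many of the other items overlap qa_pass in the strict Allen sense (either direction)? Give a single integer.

Target qa_pass = [Wed 02:00, Wed 16:00].
design_review [Thu 05:00, Thu 08:00] → after → no.
ingest [Fri 00:00, Sat 14:00] → after → no.
load_test [Mon 12:00, Wed 23:00] → contains → no.
planning [Fri 03:00, Sun 20:00] → after → no.
snapshot [Wed 12:00, Wed 23:00] → overlapped-by → counts.
triage [Wed 12:00, Sat 13:00] → overlapped-by → counts.
Total: 2.

2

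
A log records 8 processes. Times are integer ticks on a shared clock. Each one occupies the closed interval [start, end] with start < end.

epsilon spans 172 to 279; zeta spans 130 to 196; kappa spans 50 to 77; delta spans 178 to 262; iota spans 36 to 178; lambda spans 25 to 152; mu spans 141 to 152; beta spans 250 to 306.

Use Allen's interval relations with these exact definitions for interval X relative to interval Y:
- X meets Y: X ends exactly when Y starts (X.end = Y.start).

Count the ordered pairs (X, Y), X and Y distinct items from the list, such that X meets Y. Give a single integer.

Checking all 56 ordered pairs for relation 'meets'; matching pairs in alphabetical order:
(iota, delta): iota meets delta ✓
Count: 1.

1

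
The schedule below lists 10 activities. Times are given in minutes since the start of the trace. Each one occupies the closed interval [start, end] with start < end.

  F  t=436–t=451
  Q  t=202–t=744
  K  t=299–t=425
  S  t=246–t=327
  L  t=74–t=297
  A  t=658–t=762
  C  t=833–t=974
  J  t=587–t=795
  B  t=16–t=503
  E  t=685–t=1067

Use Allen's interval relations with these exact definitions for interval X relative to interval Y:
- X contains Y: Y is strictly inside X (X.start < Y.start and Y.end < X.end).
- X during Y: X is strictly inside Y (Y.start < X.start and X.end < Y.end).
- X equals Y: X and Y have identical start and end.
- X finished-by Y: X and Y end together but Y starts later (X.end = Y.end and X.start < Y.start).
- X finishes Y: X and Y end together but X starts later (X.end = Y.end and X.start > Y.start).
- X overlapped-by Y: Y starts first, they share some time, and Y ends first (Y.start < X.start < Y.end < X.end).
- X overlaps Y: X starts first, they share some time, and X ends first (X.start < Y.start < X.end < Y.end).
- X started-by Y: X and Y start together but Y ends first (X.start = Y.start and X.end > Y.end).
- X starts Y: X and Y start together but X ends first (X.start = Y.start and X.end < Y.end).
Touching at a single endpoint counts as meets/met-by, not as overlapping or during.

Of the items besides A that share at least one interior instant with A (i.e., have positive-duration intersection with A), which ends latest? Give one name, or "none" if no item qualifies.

Target A = [t=658, t=762].
B [t=16, t=503] → before → excluded.
C [t=833, t=974] → after → excluded.
E [t=685, t=1067] → overlapped-by → candidate.
F [t=436, t=451] → before → excluded.
J [t=587, t=795] → contains → candidate.
K [t=299, t=425] → before → excluded.
L [t=74, t=297] → before → excluded.
Q [t=202, t=744] → overlaps → candidate.
S [t=246, t=327] → before → excluded.
Among candidates, latest end is t=1067 → E.

E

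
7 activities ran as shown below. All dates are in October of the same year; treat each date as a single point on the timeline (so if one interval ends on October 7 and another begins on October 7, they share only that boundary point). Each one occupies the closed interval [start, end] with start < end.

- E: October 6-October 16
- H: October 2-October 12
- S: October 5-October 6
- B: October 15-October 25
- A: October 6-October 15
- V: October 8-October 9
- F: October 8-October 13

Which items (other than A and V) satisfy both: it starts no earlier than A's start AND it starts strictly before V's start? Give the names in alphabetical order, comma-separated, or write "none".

E

Conditions: its start is no earlier than A's start (X.start >= October 6) AND its start is strictly before V's start (X.start < October 8).
B: start October 15 >= October 6? ✓; start October 15 < October 8? ✗ → no.
E: start October 6 >= October 6? ✓; start October 6 < October 8? ✓ → yes.
F: start October 8 >= October 6? ✓; start October 8 < October 8? ✗ → no.
H: start October 2 >= October 6? ✗; start October 2 < October 8? ✓ → no.
S: start October 5 >= October 6? ✗; start October 5 < October 8? ✓ → no.
Result: E.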